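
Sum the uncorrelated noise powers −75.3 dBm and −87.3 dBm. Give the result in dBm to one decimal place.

Convert to linear, add, convert back:
P₁ = 2.95×10⁻¹¹ W, P₂ = 1.86×10⁻¹² W
P_tot = 3.14×10⁻¹¹ W → 10 log₁₀(P_tot / 10⁻³) = −75.0 dBm

−75.0 dBm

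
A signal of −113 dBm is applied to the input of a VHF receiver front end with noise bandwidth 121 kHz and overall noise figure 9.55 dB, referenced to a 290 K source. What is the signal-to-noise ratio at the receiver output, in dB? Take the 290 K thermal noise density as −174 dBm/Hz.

Noise floor: N = −174 + 10 log₁₀(B) + NF
10 log₁₀(1.21×10⁵) = 50.83 dB
N = −174 + 50.83 + 9.55 = −113.62 dBm
SNR = P_sig − N = −113 − (−113.62) = 0.62 dB → 0.6 dB

0.6 dB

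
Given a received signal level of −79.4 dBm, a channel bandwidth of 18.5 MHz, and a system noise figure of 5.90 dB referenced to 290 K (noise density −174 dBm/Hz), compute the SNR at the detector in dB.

Noise floor: N = −174 + 10 log₁₀(B) + NF
10 log₁₀(1.85×10⁷) = 72.67 dB
N = −174 + 72.67 + 5.90 = −95.43 dBm
SNR = P_sig − N = −79.4 − (−95.43) = 16.03 dB → 16.0 dB

16.0 dB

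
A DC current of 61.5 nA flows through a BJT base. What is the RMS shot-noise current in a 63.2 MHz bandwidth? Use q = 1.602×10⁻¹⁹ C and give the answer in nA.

1.12 nA

I_n = √(2qI·B)
2qI·B = 2 × 1.602×10⁻¹⁹ × 6.15×10⁻⁸ × 6.32×10⁷ = 1.25×10⁻¹⁸ A²
I_n = √(1.25×10⁻¹⁸) = 1.12×10⁻⁹ A = 1.12 nA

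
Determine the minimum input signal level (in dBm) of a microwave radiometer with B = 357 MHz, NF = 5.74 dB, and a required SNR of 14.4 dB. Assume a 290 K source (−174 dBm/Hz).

−68.3 dBm

Sensitivity = −174 + 10 log₁₀(B) + NF + SNR_min
= −174 + 85.53 + 5.74 + 14.4
= −68.33 dBm → −68.3 dBm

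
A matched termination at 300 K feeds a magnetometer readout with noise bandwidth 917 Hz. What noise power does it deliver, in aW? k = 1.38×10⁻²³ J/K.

P_n = kTB = 1.38×10⁻²³ × 300 × 9.17×10² = 3.80×10⁻¹⁸ W = 3.80 aW

3.80 aW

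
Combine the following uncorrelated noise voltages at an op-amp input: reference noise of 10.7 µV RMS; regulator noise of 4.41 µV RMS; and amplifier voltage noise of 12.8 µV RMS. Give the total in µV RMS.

17.3 µV

Uncorrelated sources add in power (mean-square): V_tot = √(ΣV_i²)
V_tot = √[(1.07×10⁻⁵)² + (4.41×10⁻⁶)² + (1.28×10⁻⁵)²] = 1.73×10⁻⁵ V = 17.3 µV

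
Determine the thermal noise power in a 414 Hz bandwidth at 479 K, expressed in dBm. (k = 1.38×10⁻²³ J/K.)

P_n = kTB = 1.38×10⁻²³ × 479 × 4.14×10² = 2.74×10⁻¹⁸ W
In dBm: 10 log₁₀(2.74×10⁻¹⁸ / 10⁻³) = −145.6 dBm

−145.6 dBm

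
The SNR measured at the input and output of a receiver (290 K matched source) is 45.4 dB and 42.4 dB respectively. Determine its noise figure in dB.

NF (dB) = SNR_in(dB) − SNR_out(dB) when the source is at T₀
NF = 45.4 − 42.4 = 3.0 dB

3.0 dB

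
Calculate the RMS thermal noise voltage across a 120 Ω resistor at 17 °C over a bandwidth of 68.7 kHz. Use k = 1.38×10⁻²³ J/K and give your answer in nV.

363 nV

T = 17 °C + 273.15 = 290.15 K
V_n = √(4kTRB)
4kTRB = 4 × 1.38×10⁻²³ × 290.15 × 1.20×10² × 6.87×10⁴ = 1.32×10⁻¹³ V²
V_n = √(1.32×10⁻¹³) = 3.63×10⁻⁷ V = 363 nV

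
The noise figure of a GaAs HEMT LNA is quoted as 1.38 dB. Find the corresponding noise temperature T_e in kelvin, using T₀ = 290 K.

108 K

F = 10^(1.38/10) = 1.37404
T_e = (F − 1)·T₀ = (1.37404 − 1) × 290 = 108 K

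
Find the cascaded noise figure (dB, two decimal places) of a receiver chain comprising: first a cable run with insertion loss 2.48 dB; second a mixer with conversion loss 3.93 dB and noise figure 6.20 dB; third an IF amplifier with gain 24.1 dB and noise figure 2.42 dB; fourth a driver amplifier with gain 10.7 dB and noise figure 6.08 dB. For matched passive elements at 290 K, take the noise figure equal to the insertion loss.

10.29 dB

Convert to linear (a loss of L dB is a gain of −L dB): F_i = 10^(NF_i/10), G_i = 10^(G_i,dB/10)
  Stage 1: F_1 = 10^(2.48/10) = 1.770, G_1 = 10^(−2.48/10) = 0.5649
  Stage 2: F_2 = 10^(6.20/10) = 4.169, G_2 = 10^(−3.93/10) = 0.4046
  Stage 3: F_3 = 10^(2.42/10) = 1.746, G_3 = 10^(24.1/10) = 257.0
  Stage 4: F_4 = 10^(6.08/10) = 4.055, G_4 = 10^(10.7/10) = 11.75
Friis cascade:
  F = 1.770 + (4.169 − 1)/0.5649 + (1.746 − 1)/0.2286 + (4.055 − 1)/58.75 = 10.69
NF = 10 log₁₀(10.69) = 10.29 dB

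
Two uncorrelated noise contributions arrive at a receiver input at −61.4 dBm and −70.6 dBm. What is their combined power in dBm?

−60.9 dBm

Convert to linear, add, convert back:
P₁ = 7.24×10⁻¹⁰ W, P₂ = 8.71×10⁻¹¹ W
P_tot = 8.12×10⁻¹⁰ W → 10 log₁₀(P_tot / 10⁻³) = −60.9 dBm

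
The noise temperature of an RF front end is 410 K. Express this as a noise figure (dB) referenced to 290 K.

3.83 dB

F = 1 + T_e/T₀ = 1 + 410/290 = 2.41379
NF = 10 log₁₀(2.41379) = 3.83 dB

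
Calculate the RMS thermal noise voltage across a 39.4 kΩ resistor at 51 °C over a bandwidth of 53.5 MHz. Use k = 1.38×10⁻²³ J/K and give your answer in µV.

194 µV

T = 51 °C + 273.15 = 324.15 K
V_n = √(4kTRB)
4kTRB = 4 × 1.38×10⁻²³ × 324.15 × 3.94×10⁴ × 5.35×10⁷ = 3.77×10⁻⁸ V²
V_n = √(3.77×10⁻⁸) = 1.94×10⁻⁴ V = 194 µV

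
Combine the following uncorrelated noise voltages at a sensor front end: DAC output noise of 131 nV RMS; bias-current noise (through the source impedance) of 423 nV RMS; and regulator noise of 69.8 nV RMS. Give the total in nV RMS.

Uncorrelated sources add in power (mean-square): V_tot = √(ΣV_i²)
V_tot = √[(1.31×10⁻⁷)² + (4.23×10⁻⁷)² + (6.98×10⁻⁸)²] = 4.48×10⁻⁷ V = 448 nV

448 nV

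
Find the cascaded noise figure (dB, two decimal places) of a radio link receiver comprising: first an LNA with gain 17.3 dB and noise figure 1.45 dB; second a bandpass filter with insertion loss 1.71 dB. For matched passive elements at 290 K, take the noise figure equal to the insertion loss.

1.48 dB

Convert to linear (a loss of L dB is a gain of −L dB): F_i = 10^(NF_i/10), G_i = 10^(G_i,dB/10)
  Stage 1: F_1 = 10^(1.45/10) = 1.396, G_1 = 10^(17.3/10) = 53.70
  Stage 2: F_2 = 10^(1.71/10) = 1.483, G_2 = 10^(−1.71/10) = 0.6745
Friis cascade:
  F = 1.396 + (1.483 − 1)/53.70 = 1.405
NF = 10 log₁₀(1.405) = 1.48 dB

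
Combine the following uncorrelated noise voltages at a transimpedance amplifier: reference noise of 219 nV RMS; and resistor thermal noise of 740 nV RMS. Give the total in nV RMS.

772 nV

Uncorrelated sources add in power (mean-square): V_tot = √(ΣV_i²)
V_tot = √[(2.19×10⁻⁷)² + (7.40×10⁻⁷)²] = 7.72×10⁻⁷ V = 772 nV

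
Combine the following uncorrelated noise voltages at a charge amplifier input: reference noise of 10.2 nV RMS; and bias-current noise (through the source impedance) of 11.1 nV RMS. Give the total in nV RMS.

Uncorrelated sources add in power (mean-square): V_tot = √(ΣV_i²)
V_tot = √[(1.02×10⁻⁸)² + (1.11×10⁻⁸)²] = 1.51×10⁻⁸ V = 15.1 nV

15.1 nV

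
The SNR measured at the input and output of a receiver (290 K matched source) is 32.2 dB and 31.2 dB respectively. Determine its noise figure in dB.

NF (dB) = SNR_in(dB) − SNR_out(dB) when the source is at T₀
NF = 32.2 − 31.2 = 1.0 dB

1.0 dB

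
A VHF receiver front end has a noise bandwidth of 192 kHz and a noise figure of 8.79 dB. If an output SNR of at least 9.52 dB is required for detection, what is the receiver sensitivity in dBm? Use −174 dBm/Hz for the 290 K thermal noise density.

Sensitivity = −174 + 10 log₁₀(B) + NF + SNR_min
= −174 + 52.83 + 8.79 + 9.52
= −102.86 dBm → −102.9 dBm

−102.9 dBm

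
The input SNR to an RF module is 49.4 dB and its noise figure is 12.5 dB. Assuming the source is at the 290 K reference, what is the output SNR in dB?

By definition F = SNR_in/SNR_out, so in dB: SNR_out = SNR_in − NF
SNR_out = 49.4 − 12.5 = 36.9 dB

36.9 dB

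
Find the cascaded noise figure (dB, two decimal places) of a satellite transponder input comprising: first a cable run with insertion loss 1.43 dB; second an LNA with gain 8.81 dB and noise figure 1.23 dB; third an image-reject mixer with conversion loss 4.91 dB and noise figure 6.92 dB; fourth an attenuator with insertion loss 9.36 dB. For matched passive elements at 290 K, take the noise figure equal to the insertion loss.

8.38 dB

Convert to linear (a loss of L dB is a gain of −L dB): F_i = 10^(NF_i/10), G_i = 10^(G_i,dB/10)
  Stage 1: F_1 = 10^(1.43/10) = 1.390, G_1 = 10^(−1.43/10) = 0.7194
  Stage 2: F_2 = 10^(1.23/10) = 1.327, G_2 = 10^(8.81/10) = 7.603
  Stage 3: F_3 = 10^(6.92/10) = 4.920, G_3 = 10^(−4.91/10) = 0.3228
  Stage 4: F_4 = 10^(9.36/10) = 8.630, G_4 = 10^(−9.36/10) = 0.1159
Friis cascade:
  F = 1.390 + (1.327 − 1)/0.7194 + (4.920 − 1)/5.470 + (8.630 − 1)/1.766 = 6.882
NF = 10 log₁₀(6.882) = 8.38 dB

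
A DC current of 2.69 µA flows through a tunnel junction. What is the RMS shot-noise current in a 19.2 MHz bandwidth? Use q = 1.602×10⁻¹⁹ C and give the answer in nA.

4.07 nA

I_n = √(2qI·B)
2qI·B = 2 × 1.602×10⁻¹⁹ × 2.69×10⁻⁶ × 1.92×10⁷ = 1.65×10⁻¹⁷ A²
I_n = √(1.65×10⁻¹⁷) = 4.07×10⁻⁹ A = 4.07 nA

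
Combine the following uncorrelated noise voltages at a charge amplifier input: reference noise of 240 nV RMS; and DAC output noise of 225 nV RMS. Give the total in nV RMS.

Uncorrelated sources add in power (mean-square): V_tot = √(ΣV_i²)
V_tot = √[(2.40×10⁻⁷)² + (2.25×10⁻⁷)²] = 3.29×10⁻⁷ V = 329 nV

329 nV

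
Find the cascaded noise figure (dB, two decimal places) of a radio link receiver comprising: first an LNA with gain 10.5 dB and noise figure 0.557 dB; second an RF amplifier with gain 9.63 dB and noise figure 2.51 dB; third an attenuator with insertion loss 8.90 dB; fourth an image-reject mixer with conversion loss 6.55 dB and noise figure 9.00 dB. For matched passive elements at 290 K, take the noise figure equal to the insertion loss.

2.54 dB

Convert to linear (a loss of L dB is a gain of −L dB): F_i = 10^(NF_i/10), G_i = 10^(G_i,dB/10)
  Stage 1: F_1 = 10^(0.557/10) = 1.137, G_1 = 10^(10.5/10) = 11.22
  Stage 2: F_2 = 10^(2.51/10) = 1.782, G_2 = 10^(9.63/10) = 9.183
  Stage 3: F_3 = 10^(8.90/10) = 7.762, G_3 = 10^(−8.90/10) = 0.1288
  Stage 4: F_4 = 10^(9.00/10) = 7.943, G_4 = 10^(−6.55/10) = 0.2213
Friis cascade:
  F = 1.137 + (1.782 − 1)/11.22 + (7.762 − 1)/103.0 + (7.943 − 1)/13.27 = 1.795
NF = 10 log₁₀(1.795) = 2.54 dB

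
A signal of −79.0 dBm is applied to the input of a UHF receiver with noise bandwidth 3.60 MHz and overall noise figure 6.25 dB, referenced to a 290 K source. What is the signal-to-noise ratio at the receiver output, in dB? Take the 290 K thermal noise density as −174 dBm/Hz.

Noise floor: N = −174 + 10 log₁₀(B) + NF
10 log₁₀(3.60×10⁶) = 65.56 dB
N = −174 + 65.56 + 6.25 = −102.19 dBm
SNR = P_sig − N = −79.0 − (−102.19) = 23.19 dB → 23.2 dB

23.2 dB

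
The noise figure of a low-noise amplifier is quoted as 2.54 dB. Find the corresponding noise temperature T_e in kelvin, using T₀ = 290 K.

230 K

F = 10^(2.54/10) = 1.79473
T_e = (F − 1)·T₀ = (1.79473 − 1) × 290 = 230 K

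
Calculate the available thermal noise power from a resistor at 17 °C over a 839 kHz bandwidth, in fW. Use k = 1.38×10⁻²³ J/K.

T = 17 °C + 273.15 = 290.15 K
P_n = kTB = 1.38×10⁻²³ × 290.15 × 8.39×10⁵ = 3.36×10⁻¹⁵ W = 3.36 fW

3.36 fW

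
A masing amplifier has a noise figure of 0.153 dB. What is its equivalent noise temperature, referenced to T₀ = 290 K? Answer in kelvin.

10.4 K

F = 10^(0.153/10) = 1.03586
T_e = (F − 1)·T₀ = (1.03586 − 1) × 290 = 10.4 K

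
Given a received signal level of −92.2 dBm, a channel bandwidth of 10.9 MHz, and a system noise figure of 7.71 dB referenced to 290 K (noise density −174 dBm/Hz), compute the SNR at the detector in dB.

Noise floor: N = −174 + 10 log₁₀(B) + NF
10 log₁₀(1.09×10⁷) = 70.37 dB
N = −174 + 70.37 + 7.71 = −95.92 dBm
SNR = P_sig − N = −92.2 − (−95.92) = 3.72 dB → 3.7 dB

3.7 dB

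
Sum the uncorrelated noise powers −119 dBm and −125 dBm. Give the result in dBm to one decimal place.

Convert to linear, add, convert back:
P₁ = 1.26×10⁻¹⁵ W, P₂ = 3.16×10⁻¹⁶ W
P_tot = 1.58×10⁻¹⁵ W → 10 log₁₀(P_tot / 10⁻³) = −118.0 dBm

−118.0 dBm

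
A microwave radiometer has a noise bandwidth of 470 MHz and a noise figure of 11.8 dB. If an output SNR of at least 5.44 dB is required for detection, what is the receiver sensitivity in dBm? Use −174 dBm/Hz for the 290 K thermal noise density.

−70.0 dBm

Sensitivity = −174 + 10 log₁₀(B) + NF + SNR_min
= −174 + 86.72 + 11.8 + 5.44
= −70.04 dBm → −70.0 dBm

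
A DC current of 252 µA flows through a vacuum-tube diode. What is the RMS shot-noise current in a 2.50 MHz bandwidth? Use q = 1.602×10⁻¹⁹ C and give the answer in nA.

14.2 nA

I_n = √(2qI·B)
2qI·B = 2 × 1.602×10⁻¹⁹ × 2.52×10⁻⁴ × 2.50×10⁶ = 2.02×10⁻¹⁶ A²
I_n = √(2.02×10⁻¹⁶) = 1.42×10⁻⁸ A = 14.2 nA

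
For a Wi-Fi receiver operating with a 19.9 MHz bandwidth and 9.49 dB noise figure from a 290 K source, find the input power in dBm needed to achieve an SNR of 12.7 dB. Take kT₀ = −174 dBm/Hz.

Sensitivity = −174 + 10 log₁₀(B) + NF + SNR_min
= −174 + 72.99 + 9.49 + 12.7
= −78.82 dBm → −78.8 dBm

−78.8 dBm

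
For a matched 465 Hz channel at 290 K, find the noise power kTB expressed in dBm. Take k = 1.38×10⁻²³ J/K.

P_n = kTB = 1.38×10⁻²³ × 290 × 4.65×10² = 1.86×10⁻¹⁸ W
In dBm: 10 log₁₀(1.86×10⁻¹⁸ / 10⁻³) = −147.3 dBm

−147.3 dBm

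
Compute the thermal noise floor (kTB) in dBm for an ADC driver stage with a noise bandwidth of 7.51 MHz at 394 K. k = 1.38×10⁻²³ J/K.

−103.9 dBm

P_n = kTB = 1.38×10⁻²³ × 394 × 7.51×10⁶ = 4.08×10⁻¹⁴ W
In dBm: 10 log₁₀(4.08×10⁻¹⁴ / 10⁻³) = −103.9 dBm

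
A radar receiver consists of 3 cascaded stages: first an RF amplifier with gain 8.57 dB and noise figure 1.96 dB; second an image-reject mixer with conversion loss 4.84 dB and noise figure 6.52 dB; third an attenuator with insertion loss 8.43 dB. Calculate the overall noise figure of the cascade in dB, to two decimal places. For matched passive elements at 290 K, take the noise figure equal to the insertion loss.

6.61 dB

Convert to linear (a loss of L dB is a gain of −L dB): F_i = 10^(NF_i/10), G_i = 10^(G_i,dB/10)
  Stage 1: F_1 = 10^(1.96/10) = 1.570, G_1 = 10^(8.57/10) = 7.194
  Stage 2: F_2 = 10^(6.52/10) = 4.487, G_2 = 10^(−4.84/10) = 0.3281
  Stage 3: F_3 = 10^(8.43/10) = 6.966, G_3 = 10^(−8.43/10) = 0.1435
Friis cascade:
  F = 1.570 + (4.487 − 1)/7.194 + (6.966 − 1)/2.360 = 4.583
NF = 10 log₁₀(4.583) = 6.61 dB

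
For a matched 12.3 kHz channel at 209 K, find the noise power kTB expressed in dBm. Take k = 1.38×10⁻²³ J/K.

−134.5 dBm

P_n = kTB = 1.38×10⁻²³ × 209 × 1.23×10⁴ = 3.55×10⁻¹⁷ W
In dBm: 10 log₁₀(3.55×10⁻¹⁷ / 10⁻³) = −134.5 dBm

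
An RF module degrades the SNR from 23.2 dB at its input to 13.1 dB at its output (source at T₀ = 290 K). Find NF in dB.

10.1 dB

NF (dB) = SNR_in(dB) − SNR_out(dB) when the source is at T₀
NF = 23.2 − 13.1 = 10.1 dB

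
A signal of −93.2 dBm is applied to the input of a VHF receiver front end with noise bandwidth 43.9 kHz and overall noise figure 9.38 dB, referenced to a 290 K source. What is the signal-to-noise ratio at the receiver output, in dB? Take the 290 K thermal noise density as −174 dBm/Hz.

25.0 dB

Noise floor: N = −174 + 10 log₁₀(B) + NF
10 log₁₀(4.39×10⁴) = 46.42 dB
N = −174 + 46.42 + 9.38 = −118.20 dBm
SNR = P_sig − N = −93.2 − (−118.20) = 25.00 dB → 25.0 dB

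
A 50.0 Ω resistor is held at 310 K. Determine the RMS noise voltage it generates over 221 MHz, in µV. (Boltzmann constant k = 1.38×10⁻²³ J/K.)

V_n = √(4kTRB)
4kTRB = 4 × 1.38×10⁻²³ × 310 × 5.00×10¹ × 2.21×10⁸ = 1.89×10⁻¹⁰ V²
V_n = √(1.89×10⁻¹⁰) = 1.38×10⁻⁵ V = 13.8 µV

13.8 µV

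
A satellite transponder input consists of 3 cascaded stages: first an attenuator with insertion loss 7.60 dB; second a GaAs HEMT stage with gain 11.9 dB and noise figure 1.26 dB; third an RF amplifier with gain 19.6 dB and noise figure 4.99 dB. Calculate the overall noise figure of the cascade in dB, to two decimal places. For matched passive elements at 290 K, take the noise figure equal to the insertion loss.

9.29 dB

Convert to linear (a loss of L dB is a gain of −L dB): F_i = 10^(NF_i/10), G_i = 10^(G_i,dB/10)
  Stage 1: F_1 = 10^(7.60/10) = 5.754, G_1 = 10^(−7.60/10) = 0.1738
  Stage 2: F_2 = 10^(1.26/10) = 1.337, G_2 = 10^(11.9/10) = 15.49
  Stage 3: F_3 = 10^(4.99/10) = 3.155, G_3 = 10^(19.6/10) = 91.20
Friis cascade:
  F = 5.754 + (1.337 − 1)/0.1738 + (3.155 − 1)/2.692 = 8.492
NF = 10 log₁₀(8.492) = 9.29 dB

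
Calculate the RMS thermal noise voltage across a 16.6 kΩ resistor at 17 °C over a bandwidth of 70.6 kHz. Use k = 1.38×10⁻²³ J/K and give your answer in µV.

T = 17 °C + 273.15 = 290.15 K
V_n = √(4kTRB)
4kTRB = 4 × 1.38×10⁻²³ × 290.15 × 1.66×10⁴ × 7.06×10⁴ = 1.88×10⁻¹¹ V²
V_n = √(1.88×10⁻¹¹) = 4.33×10⁻⁶ V = 4.33 µV

4.33 µV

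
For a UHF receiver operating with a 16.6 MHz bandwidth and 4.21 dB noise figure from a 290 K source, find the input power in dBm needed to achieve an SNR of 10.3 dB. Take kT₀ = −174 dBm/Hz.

Sensitivity = −174 + 10 log₁₀(B) + NF + SNR_min
= −174 + 72.2 + 4.21 + 10.3
= −87.29 dBm → −87.3 dBm

−87.3 dBm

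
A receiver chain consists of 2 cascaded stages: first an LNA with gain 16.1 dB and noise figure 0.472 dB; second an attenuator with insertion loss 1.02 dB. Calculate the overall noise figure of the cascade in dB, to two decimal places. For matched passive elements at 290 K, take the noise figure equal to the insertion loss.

0.50 dB

Convert to linear (a loss of L dB is a gain of −L dB): F_i = 10^(NF_i/10), G_i = 10^(G_i,dB/10)
  Stage 1: F_1 = 10^(0.472/10) = 1.115, G_1 = 10^(16.1/10) = 40.74
  Stage 2: F_2 = 10^(1.02/10) = 1.265, G_2 = 10^(−1.02/10) = 0.7907
Friis cascade:
  F = 1.115 + (1.265 − 1)/40.74 = 1.121
NF = 10 log₁₀(1.121) = 0.50 dB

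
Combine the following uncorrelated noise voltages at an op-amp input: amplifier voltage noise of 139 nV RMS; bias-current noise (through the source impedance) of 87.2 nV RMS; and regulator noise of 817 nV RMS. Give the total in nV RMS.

833 nV

Uncorrelated sources add in power (mean-square): V_tot = √(ΣV_i²)
V_tot = √[(1.39×10⁻⁷)² + (8.72×10⁻⁸)² + (8.17×10⁻⁷)²] = 8.33×10⁻⁷ V = 833 nV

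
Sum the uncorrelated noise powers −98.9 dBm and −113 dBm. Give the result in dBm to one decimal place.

−98.7 dBm

Convert to linear, add, convert back:
P₁ = 1.29×10⁻¹³ W, P₂ = 5.01×10⁻¹⁵ W
P_tot = 1.34×10⁻¹³ W → 10 log₁₀(P_tot / 10⁻³) = −98.7 dBm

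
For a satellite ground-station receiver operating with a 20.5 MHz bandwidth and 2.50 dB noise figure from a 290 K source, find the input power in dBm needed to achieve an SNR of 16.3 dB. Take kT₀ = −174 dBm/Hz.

−82.1 dBm

Sensitivity = −174 + 10 log₁₀(B) + NF + SNR_min
= −174 + 73.12 + 2.50 + 16.3
= −82.08 dBm → −82.1 dBm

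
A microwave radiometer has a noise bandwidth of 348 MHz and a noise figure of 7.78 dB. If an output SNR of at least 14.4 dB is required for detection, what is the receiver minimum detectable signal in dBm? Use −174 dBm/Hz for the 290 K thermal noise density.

−66.4 dBm

Sensitivity = −174 + 10 log₁₀(B) + NF + SNR_min
= −174 + 85.42 + 7.78 + 14.4
= −66.40 dBm → −66.4 dBm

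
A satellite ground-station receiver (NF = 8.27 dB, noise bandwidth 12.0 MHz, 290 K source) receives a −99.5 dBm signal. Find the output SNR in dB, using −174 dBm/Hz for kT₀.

−4.6 dB

Noise floor: N = −174 + 10 log₁₀(B) + NF
10 log₁₀(1.20×10⁷) = 70.79 dB
N = −174 + 70.79 + 8.27 = −94.94 dBm
SNR = P_sig − N = −99.5 − (−94.94) = −4.56 dB → −4.6 dB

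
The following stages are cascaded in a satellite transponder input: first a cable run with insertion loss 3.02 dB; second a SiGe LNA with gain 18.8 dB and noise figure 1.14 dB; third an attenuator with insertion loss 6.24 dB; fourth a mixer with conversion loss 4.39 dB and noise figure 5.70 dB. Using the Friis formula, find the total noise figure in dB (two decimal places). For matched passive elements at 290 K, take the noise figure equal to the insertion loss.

Convert to linear (a loss of L dB is a gain of −L dB): F_i = 10^(NF_i/10), G_i = 10^(G_i,dB/10)
  Stage 1: F_1 = 10^(3.02/10) = 2.004, G_1 = 10^(−3.02/10) = 0.4989
  Stage 2: F_2 = 10^(1.14/10) = 1.300, G_2 = 10^(18.8/10) = 75.86
  Stage 3: F_3 = 10^(6.24/10) = 4.207, G_3 = 10^(−6.24/10) = 0.2377
  Stage 4: F_4 = 10^(5.70/10) = 3.715, G_4 = 10^(−4.39/10) = 0.3639
Friis cascade:
  F = 2.004 + (1.300 − 1)/0.4989 + (4.207 − 1)/37.84 + (3.715 − 1)/8.995 = 2.993
NF = 10 log₁₀(2.993) = 4.76 dB

4.76 dB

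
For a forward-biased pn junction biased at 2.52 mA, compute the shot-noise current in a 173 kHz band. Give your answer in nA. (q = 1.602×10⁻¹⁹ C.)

I_n = √(2qI·B)
2qI·B = 2 × 1.602×10⁻¹⁹ × 2.52×10⁻³ × 1.73×10⁵ = 1.40×10⁻¹⁶ A²
I_n = √(1.40×10⁻¹⁶) = 1.18×10⁻⁸ A = 11.8 nA

11.8 nA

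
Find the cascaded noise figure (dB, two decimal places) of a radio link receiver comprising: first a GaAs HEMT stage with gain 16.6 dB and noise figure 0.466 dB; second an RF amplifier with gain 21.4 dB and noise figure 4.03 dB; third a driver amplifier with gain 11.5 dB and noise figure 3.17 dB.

Convert to linear (a loss of L dB is a gain of −L dB): F_i = 10^(NF_i/10), G_i = 10^(G_i,dB/10)
  Stage 1: F_1 = 10^(0.466/10) = 1.113, G_1 = 10^(16.6/10) = 45.71
  Stage 2: F_2 = 10^(4.03/10) = 2.529, G_2 = 10^(21.4/10) = 138.0
  Stage 3: F_3 = 10^(3.17/10) = 2.075, G_3 = 10^(11.5/10) = 14.13
Friis cascade:
  F = 1.113 + (2.529 − 1)/45.71 + (2.075 − 1)/6310 = 1.147
NF = 10 log₁₀(1.147) = 0.60 dB

0.60 dB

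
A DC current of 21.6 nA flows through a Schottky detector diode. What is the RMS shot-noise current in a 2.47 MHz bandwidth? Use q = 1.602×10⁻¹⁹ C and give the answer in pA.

I_n = √(2qI·B)
2qI·B = 2 × 1.602×10⁻¹⁹ × 2.16×10⁻⁸ × 2.47×10⁶ = 1.71×10⁻²⁰ A²
I_n = √(1.71×10⁻²⁰) = 1.31×10⁻¹⁰ A = 131 pA

131 pA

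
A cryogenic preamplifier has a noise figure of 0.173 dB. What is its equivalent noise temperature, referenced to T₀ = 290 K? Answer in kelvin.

F = 10^(0.173/10) = 1.04064
T_e = (F − 1)·T₀ = (1.04064 − 1) × 290 = 11.8 K

11.8 K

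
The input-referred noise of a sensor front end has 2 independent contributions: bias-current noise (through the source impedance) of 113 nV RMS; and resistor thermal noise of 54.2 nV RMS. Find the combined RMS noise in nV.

Uncorrelated sources add in power (mean-square): V_tot = √(ΣV_i²)
V_tot = √[(1.13×10⁻⁷)² + (5.42×10⁻⁸)²] = 1.25×10⁻⁷ V = 125 nV

125 nV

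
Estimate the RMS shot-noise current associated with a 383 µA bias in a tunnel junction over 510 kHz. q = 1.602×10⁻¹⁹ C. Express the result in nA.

7.91 nA

I_n = √(2qI·B)
2qI·B = 2 × 1.602×10⁻¹⁹ × 3.83×10⁻⁴ × 5.10×10⁵ = 6.26×10⁻¹⁷ A²
I_n = √(6.26×10⁻¹⁷) = 7.91×10⁻⁹ A = 7.91 nA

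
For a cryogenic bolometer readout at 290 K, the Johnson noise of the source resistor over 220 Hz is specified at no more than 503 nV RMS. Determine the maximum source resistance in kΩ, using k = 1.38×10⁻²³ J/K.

71.8 kΩ

Johnson–Nyquist: V_n = √(4kTRB) ⇒ R = V_n² / (4kTB)
4kTB = 4 × 1.38×10⁻²³ × 290 × 2.20×10² = 3.52×10⁻¹⁸
R = (5.03×10⁻⁷)² / 3.52×10⁻¹⁸ = 7.18×10⁴ Ω = 71.8 kΩ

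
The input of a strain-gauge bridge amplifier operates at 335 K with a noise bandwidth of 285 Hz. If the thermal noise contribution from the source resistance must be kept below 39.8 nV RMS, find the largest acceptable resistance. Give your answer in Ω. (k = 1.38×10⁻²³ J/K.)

Johnson–Nyquist: V_n = √(4kTRB) ⇒ R = V_n² / (4kTB)
4kTB = 4 × 1.38×10⁻²³ × 335 × 2.85×10² = 5.27×10⁻¹⁸
R = (3.98×10⁻⁸)² / 5.27×10⁻¹⁸ = 3.01×10² Ω = 301 Ω

301 Ω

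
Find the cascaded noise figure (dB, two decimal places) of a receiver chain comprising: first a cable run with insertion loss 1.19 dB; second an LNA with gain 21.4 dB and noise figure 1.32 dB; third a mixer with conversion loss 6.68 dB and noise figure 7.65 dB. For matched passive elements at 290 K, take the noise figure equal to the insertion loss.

Convert to linear (a loss of L dB is a gain of −L dB): F_i = 10^(NF_i/10), G_i = 10^(G_i,dB/10)
  Stage 1: F_1 = 10^(1.19/10) = 1.315, G_1 = 10^(−1.19/10) = 0.7603
  Stage 2: F_2 = 10^(1.32/10) = 1.355, G_2 = 10^(21.4/10) = 138.0
  Stage 3: F_3 = 10^(7.65/10) = 5.821, G_3 = 10^(−6.68/10) = 0.2148
Friis cascade:
  F = 1.315 + (1.355 − 1)/0.7603 + (5.821 − 1)/105.0 = 1.828
NF = 10 log₁₀(1.828) = 2.62 dB

2.62 dB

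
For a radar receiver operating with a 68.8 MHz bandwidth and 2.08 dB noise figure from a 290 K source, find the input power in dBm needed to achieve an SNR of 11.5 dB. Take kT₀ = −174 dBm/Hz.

Sensitivity = −174 + 10 log₁₀(B) + NF + SNR_min
= −174 + 78.38 + 2.08 + 11.5
= −82.04 dBm → −82.0 dBm

−82.0 dBm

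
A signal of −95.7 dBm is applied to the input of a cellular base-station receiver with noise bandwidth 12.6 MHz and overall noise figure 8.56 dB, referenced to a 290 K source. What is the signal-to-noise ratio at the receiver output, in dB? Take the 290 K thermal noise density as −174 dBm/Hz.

−1.3 dB

Noise floor: N = −174 + 10 log₁₀(B) + NF
10 log₁₀(1.26×10⁷) = 71 dB
N = −174 + 71 + 8.56 = −94.44 dBm
SNR = P_sig − N = −95.7 − (−94.44) = −1.26 dB → −1.3 dB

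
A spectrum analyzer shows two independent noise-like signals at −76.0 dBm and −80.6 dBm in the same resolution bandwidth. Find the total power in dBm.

−74.7 dBm

Convert to linear, add, convert back:
P₁ = 2.51×10⁻¹¹ W, P₂ = 8.71×10⁻¹² W
P_tot = 3.38×10⁻¹¹ W → 10 log₁₀(P_tot / 10⁻³) = −74.7 dBm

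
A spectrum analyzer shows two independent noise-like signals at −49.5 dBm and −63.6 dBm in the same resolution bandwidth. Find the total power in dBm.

Convert to linear, add, convert back:
P₁ = 1.12×10⁻⁸ W, P₂ = 4.37×10⁻¹⁰ W
P_tot = 1.17×10⁻⁸ W → 10 log₁₀(P_tot / 10⁻³) = −49.3 dBm

−49.3 dBm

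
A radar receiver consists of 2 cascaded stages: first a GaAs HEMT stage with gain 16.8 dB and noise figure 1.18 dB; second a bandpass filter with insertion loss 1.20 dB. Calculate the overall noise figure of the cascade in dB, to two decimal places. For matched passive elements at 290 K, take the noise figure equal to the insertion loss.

Convert to linear (a loss of L dB is a gain of −L dB): F_i = 10^(NF_i/10), G_i = 10^(G_i,dB/10)
  Stage 1: F_1 = 10^(1.18/10) = 1.312, G_1 = 10^(16.8/10) = 47.86
  Stage 2: F_2 = 10^(1.20/10) = 1.318, G_2 = 10^(−1.20/10) = 0.7586
Friis cascade:
  F = 1.312 + (1.318 − 1)/47.86 = 1.319
NF = 10 log₁₀(1.319) = 1.20 dB

1.20 dB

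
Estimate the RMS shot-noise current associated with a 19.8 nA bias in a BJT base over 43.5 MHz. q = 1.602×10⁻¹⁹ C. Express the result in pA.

I_n = √(2qI·B)
2qI·B = 2 × 1.602×10⁻¹⁹ × 1.98×10⁻⁸ × 4.35×10⁷ = 2.76×10⁻¹⁹ A²
I_n = √(2.76×10⁻¹⁹) = 5.25×10⁻¹⁰ A = 525 pA

525 pA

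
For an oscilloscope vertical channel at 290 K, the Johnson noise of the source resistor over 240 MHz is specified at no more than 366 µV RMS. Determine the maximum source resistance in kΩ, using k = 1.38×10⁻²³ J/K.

34.9 kΩ

Johnson–Nyquist: V_n = √(4kTRB) ⇒ R = V_n² / (4kTB)
4kTB = 4 × 1.38×10⁻²³ × 290 × 2.40×10⁸ = 3.84×10⁻¹²
R = (3.66×10⁻⁴)² / 3.84×10⁻¹² = 3.49×10⁴ Ω = 34.9 kΩ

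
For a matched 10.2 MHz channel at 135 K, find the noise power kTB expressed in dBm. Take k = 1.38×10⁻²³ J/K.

−107.2 dBm

P_n = kTB = 1.38×10⁻²³ × 135 × 1.02×10⁷ = 1.90×10⁻¹⁴ W
In dBm: 10 log₁₀(1.90×10⁻¹⁴ / 10⁻³) = −107.2 dBm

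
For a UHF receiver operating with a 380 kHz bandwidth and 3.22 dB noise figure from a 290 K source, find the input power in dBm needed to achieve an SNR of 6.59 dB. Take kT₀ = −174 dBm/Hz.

−108.4 dBm

Sensitivity = −174 + 10 log₁₀(B) + NF + SNR_min
= −174 + 55.8 + 3.22 + 6.59
= −108.39 dBm → −108.4 dBm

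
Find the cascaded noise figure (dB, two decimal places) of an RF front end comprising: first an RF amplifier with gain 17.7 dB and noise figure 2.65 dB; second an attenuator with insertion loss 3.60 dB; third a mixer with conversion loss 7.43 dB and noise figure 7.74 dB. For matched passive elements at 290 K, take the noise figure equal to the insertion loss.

3.13 dB

Convert to linear (a loss of L dB is a gain of −L dB): F_i = 10^(NF_i/10), G_i = 10^(G_i,dB/10)
  Stage 1: F_1 = 10^(2.65/10) = 1.841, G_1 = 10^(17.7/10) = 58.88
  Stage 2: F_2 = 10^(3.60/10) = 2.291, G_2 = 10^(−3.60/10) = 0.4365
  Stage 3: F_3 = 10^(7.74/10) = 5.943, G_3 = 10^(−7.43/10) = 0.1807
Friis cascade:
  F = 1.841 + (2.291 − 1)/58.88 + (5.943 − 1)/25.70 = 2.055
NF = 10 log₁₀(2.055) = 3.13 dB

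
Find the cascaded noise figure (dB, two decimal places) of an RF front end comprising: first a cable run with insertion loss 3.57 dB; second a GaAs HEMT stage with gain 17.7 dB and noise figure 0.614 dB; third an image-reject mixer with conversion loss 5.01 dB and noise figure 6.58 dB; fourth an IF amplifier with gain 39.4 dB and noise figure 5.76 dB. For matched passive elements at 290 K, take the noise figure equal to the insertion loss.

Convert to linear (a loss of L dB is a gain of −L dB): F_i = 10^(NF_i/10), G_i = 10^(G_i,dB/10)
  Stage 1: F_1 = 10^(3.57/10) = 2.275, G_1 = 10^(−3.57/10) = 0.4395
  Stage 2: F_2 = 10^(0.614/10) = 1.152, G_2 = 10^(17.7/10) = 58.88
  Stage 3: F_3 = 10^(6.58/10) = 4.550, G_3 = 10^(−5.01/10) = 0.3155
  Stage 4: F_4 = 10^(5.76/10) = 3.767, G_4 = 10^(39.4/10) = 8710
Friis cascade:
  F = 2.275 + (1.152 − 1)/0.4395 + (4.550 − 1)/25.88 + (3.767 − 1)/8.166 = 3.097
NF = 10 log₁₀(3.097) = 4.91 dB

4.91 dB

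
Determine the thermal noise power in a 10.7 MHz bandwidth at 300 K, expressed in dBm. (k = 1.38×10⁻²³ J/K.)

P_n = kTB = 1.38×10⁻²³ × 300 × 1.07×10⁷ = 4.43×10⁻¹⁴ W
In dBm: 10 log₁₀(4.43×10⁻¹⁴ / 10⁻³) = −103.5 dBm

−103.5 dBm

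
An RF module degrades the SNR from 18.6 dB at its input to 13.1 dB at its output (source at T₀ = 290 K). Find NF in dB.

NF (dB) = SNR_in(dB) − SNR_out(dB) when the source is at T₀
NF = 18.6 − 13.1 = 5.5 dB

5.5 dB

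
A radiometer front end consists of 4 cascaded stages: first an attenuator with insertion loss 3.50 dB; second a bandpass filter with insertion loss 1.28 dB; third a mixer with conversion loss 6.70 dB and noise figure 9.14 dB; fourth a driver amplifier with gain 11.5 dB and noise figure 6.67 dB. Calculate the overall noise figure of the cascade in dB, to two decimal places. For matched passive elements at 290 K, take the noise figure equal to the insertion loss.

18.80 dB

Convert to linear (a loss of L dB is a gain of −L dB): F_i = 10^(NF_i/10), G_i = 10^(G_i,dB/10)
  Stage 1: F_1 = 10^(3.50/10) = 2.239, G_1 = 10^(−3.50/10) = 0.4467
  Stage 2: F_2 = 10^(1.28/10) = 1.343, G_2 = 10^(−1.28/10) = 0.7447
  Stage 3: F_3 = 10^(9.14/10) = 8.204, G_3 = 10^(−6.70/10) = 0.2138
  Stage 4: F_4 = 10^(6.67/10) = 4.645, G_4 = 10^(11.5/10) = 14.13
Friis cascade:
  F = 2.239 + (1.343 − 1)/0.4467 + (8.204 − 1)/0.3327 + (4.645 − 1)/0.07112 = 75.91
NF = 10 log₁₀(75.91) = 18.80 dB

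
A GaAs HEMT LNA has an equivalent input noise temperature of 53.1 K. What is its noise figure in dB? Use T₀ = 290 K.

F = 1 + T_e/T₀ = 1 + 53.1/290 = 1.1831
NF = 10 log₁₀(1.1831) = 0.730 dB

0.730 dB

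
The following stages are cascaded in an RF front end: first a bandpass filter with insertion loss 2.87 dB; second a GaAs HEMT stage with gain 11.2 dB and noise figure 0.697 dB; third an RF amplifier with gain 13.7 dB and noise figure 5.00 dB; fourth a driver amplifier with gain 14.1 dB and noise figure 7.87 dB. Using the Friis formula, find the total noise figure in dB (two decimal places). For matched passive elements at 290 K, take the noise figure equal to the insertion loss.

4.19 dB

Convert to linear (a loss of L dB is a gain of −L dB): F_i = 10^(NF_i/10), G_i = 10^(G_i,dB/10)
  Stage 1: F_1 = 10^(2.87/10) = 1.936, G_1 = 10^(−2.87/10) = 0.5164
  Stage 2: F_2 = 10^(0.697/10) = 1.174, G_2 = 10^(11.2/10) = 13.18
  Stage 3: F_3 = 10^(5.00/10) = 3.162, G_3 = 10^(13.7/10) = 23.44
  Stage 4: F_4 = 10^(7.87/10) = 6.124, G_4 = 10^(14.1/10) = 25.70
Friis cascade:
  F = 1.936 + (1.174 − 1)/0.5164 + (3.162 − 1)/6.808 + (6.124 − 1)/159.6 = 2.623
NF = 10 log₁₀(2.623) = 4.19 dB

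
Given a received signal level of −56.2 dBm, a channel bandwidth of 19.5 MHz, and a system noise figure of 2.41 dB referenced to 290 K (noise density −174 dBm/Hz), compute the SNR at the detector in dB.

42.5 dB

Noise floor: N = −174 + 10 log₁₀(B) + NF
10 log₁₀(1.95×10⁷) = 72.9 dB
N = −174 + 72.9 + 2.41 = −98.69 dBm
SNR = P_sig − N = −56.2 − (−98.69) = 42.49 dB → 42.5 dB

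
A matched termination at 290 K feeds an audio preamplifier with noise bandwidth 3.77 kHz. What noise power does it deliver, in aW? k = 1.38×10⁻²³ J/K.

15.1 aW

P_n = kTB = 1.38×10⁻²³ × 290 × 3.77×10³ = 1.51×10⁻¹⁷ W = 15.1 aW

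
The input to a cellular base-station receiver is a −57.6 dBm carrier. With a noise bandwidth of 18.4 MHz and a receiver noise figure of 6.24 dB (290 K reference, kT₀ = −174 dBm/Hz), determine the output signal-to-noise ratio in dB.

37.5 dB

Noise floor: N = −174 + 10 log₁₀(B) + NF
10 log₁₀(1.84×10⁷) = 72.65 dB
N = −174 + 72.65 + 6.24 = −95.11 dBm
SNR = P_sig − N = −57.6 − (−95.11) = 37.51 dB → 37.5 dB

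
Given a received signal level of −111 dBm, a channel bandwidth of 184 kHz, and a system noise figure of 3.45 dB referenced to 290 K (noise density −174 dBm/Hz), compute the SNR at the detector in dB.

Noise floor: N = −174 + 10 log₁₀(B) + NF
10 log₁₀(1.84×10⁵) = 52.65 dB
N = −174 + 52.65 + 3.45 = −117.90 dBm
SNR = P_sig − N = −111 − (−117.90) = 6.90 dB → 6.9 dB

6.9 dB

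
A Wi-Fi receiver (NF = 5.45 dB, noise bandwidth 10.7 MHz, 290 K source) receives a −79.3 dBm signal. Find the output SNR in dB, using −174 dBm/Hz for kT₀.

Noise floor: N = −174 + 10 log₁₀(B) + NF
10 log₁₀(1.07×10⁷) = 70.29 dB
N = −174 + 70.29 + 5.45 = −98.26 dBm
SNR = P_sig − N = −79.3 − (−98.26) = 18.96 dB → 19.0 dB

19.0 dB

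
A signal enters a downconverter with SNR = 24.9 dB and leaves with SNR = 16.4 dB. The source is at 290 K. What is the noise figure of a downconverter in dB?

NF (dB) = SNR_in(dB) − SNR_out(dB) when the source is at T₀
NF = 24.9 − 16.4 = 8.5 dB

8.5 dB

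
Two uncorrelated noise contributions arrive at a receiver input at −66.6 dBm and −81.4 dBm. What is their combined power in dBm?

Convert to linear, add, convert back:
P₁ = 2.19×10⁻¹⁰ W, P₂ = 7.24×10⁻¹² W
P_tot = 2.26×10⁻¹⁰ W → 10 log₁₀(P_tot / 10⁻³) = −66.5 dBm

−66.5 dBm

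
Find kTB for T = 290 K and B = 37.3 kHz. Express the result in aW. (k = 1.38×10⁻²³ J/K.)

P_n = kTB = 1.38×10⁻²³ × 290 × 3.73×10⁴ = 1.49×10⁻¹⁶ W = 149 aW

149 aW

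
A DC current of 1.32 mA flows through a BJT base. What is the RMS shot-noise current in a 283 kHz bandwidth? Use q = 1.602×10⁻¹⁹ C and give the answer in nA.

I_n = √(2qI·B)
2qI·B = 2 × 1.602×10⁻¹⁹ × 1.32×10⁻³ × 2.83×10⁵ = 1.20×10⁻¹⁶ A²
I_n = √(1.20×10⁻¹⁶) = 1.09×10⁻⁸ A = 10.9 nA

10.9 nA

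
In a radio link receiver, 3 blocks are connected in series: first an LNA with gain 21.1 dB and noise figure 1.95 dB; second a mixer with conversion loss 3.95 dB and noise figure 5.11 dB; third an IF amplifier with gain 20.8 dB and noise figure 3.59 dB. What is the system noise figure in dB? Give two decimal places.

2.07 dB

Convert to linear (a loss of L dB is a gain of −L dB): F_i = 10^(NF_i/10), G_i = 10^(G_i,dB/10)
  Stage 1: F_1 = 10^(1.95/10) = 1.567, G_1 = 10^(21.1/10) = 128.8
  Stage 2: F_2 = 10^(5.11/10) = 3.243, G_2 = 10^(−3.95/10) = 0.4027
  Stage 3: F_3 = 10^(3.59/10) = 2.286, G_3 = 10^(20.8/10) = 120.2
Friis cascade:
  F = 1.567 + (3.243 − 1)/128.8 + (2.286 − 1)/51.88 = 1.609
NF = 10 log₁₀(1.609) = 2.07 dB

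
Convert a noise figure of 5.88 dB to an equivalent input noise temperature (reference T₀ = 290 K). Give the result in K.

F = 10^(5.88/10) = 3.87258
T_e = (F − 1)·T₀ = (3.87258 − 1) × 290 = 833 K

833 K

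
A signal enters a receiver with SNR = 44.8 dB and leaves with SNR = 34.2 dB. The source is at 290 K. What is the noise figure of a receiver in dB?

NF (dB) = SNR_in(dB) − SNR_out(dB) when the source is at T₀
NF = 44.8 − 34.2 = 10.6 dB

10.6 dB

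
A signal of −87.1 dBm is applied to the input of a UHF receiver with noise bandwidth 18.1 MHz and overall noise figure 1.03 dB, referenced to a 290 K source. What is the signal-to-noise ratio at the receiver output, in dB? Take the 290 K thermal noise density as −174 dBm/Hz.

13.3 dB

Noise floor: N = −174 + 10 log₁₀(B) + NF
10 log₁₀(1.81×10⁷) = 72.58 dB
N = −174 + 72.58 + 1.03 = −100.39 dBm
SNR = P_sig − N = −87.1 − (−100.39) = 13.29 dB → 13.3 dB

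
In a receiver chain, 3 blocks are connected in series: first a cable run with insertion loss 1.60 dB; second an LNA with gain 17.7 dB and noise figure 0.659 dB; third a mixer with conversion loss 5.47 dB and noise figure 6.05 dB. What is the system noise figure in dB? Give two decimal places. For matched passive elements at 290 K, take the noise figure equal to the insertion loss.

2.45 dB

Convert to linear (a loss of L dB is a gain of −L dB): F_i = 10^(NF_i/10), G_i = 10^(G_i,dB/10)
  Stage 1: F_1 = 10^(1.60/10) = 1.445, G_1 = 10^(−1.60/10) = 0.6918
  Stage 2: F_2 = 10^(0.659/10) = 1.164, G_2 = 10^(17.7/10) = 58.88
  Stage 3: F_3 = 10^(6.05/10) = 4.027, G_3 = 10^(−5.47/10) = 0.2838
Friis cascade:
  F = 1.445 + (1.164 − 1)/0.6918 + (4.027 − 1)/40.74 = 1.757
NF = 10 log₁₀(1.757) = 2.45 dB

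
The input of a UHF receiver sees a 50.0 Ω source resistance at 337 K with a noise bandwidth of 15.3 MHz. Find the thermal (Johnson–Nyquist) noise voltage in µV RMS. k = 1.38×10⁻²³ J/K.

3.77 µV

V_n = √(4kTRB)
4kTRB = 4 × 1.38×10⁻²³ × 337 × 5.00×10¹ × 1.53×10⁷ = 1.42×10⁻¹¹ V²
V_n = √(1.42×10⁻¹¹) = 3.77×10⁻⁶ V = 3.77 µV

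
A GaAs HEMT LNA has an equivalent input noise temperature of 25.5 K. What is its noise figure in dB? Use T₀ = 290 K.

0.366 dB

F = 1 + T_e/T₀ = 1 + 25.5/290 = 1.08793
NF = 10 log₁₀(1.08793) = 0.366 dB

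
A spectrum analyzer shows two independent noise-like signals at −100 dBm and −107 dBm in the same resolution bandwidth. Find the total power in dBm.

−99.2 dBm

Convert to linear, add, convert back:
P₁ = 1.00×10⁻¹³ W, P₂ = 2.00×10⁻¹⁴ W
P_tot = 1.20×10⁻¹³ W → 10 log₁₀(P_tot / 10⁻³) = −99.2 dBm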